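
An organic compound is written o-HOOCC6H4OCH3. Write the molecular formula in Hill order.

Atom tally by fragment:
  benzene ring core → C:6 H:6
  (− 2 ring H displaced by substituents)
  + COOH → C:1 H:1 O:2
  + OCH3 → C:1 H:3 O:1
Element totals:
  C: 8
  H: 8
  O: 3

C8H8O3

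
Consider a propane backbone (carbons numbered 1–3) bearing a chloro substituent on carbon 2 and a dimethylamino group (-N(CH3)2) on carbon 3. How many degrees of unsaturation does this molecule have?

Atom tally by fragment:
  CH3 → C:1 H:3
  CH(Cl) → C:1 H:1 Cl:1
  CH2N(CH3)2 → C:3 H:8 N:1
Element totals:
  C: 5
  H: 12
  Cl: 1
  N: 1
Molecular formula: C5H12ClN.
DoU = (2C + 2 + N − H − X) / 2 = (2·5 + 2 + 1 − 12 − 1) / 2 = 0.

0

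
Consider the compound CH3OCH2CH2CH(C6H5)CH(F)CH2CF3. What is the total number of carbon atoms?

13

Element totals:
  C: 13
  H: 16
  F: 4
  O: 1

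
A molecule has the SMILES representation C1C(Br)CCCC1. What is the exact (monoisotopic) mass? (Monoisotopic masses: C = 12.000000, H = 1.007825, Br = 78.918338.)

162.0044

Atom tally by fragment:
  cyclohexane ring core → C:6 H:12
  (− 1 ring H displaced by substituents)
  + Br → Br:1
Element totals:
  C: 6
  H: 11
  Br: 1
Molecular formula: C6H11Br.
  M = 6(12.0) + 11(1.007825) + 78.918338
    = 72.000000 + 11.086075 + 78.918338 = 162.004413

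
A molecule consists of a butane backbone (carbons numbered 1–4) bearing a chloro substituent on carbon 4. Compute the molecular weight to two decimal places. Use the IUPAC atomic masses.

92.57 g/mol

Atom tally by fragment:
  CH3 → C:1 H:3
  CH2 → C:1 H:2
  CH2 → C:1 H:2
  CH2Cl → C:1 H:2 Cl:1
Element totals:
  C: 4
  H: 9
  Cl: 1
Molecular formula: C4H9Cl.
  M = 4(12.011) + 9(1.008) + 35.45
    = 48.044 + 9.072 + 35.450 = 92.566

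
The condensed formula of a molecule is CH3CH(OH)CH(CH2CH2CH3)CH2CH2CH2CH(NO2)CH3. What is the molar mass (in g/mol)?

Element totals:
  C: 11
  H: 23
  N: 1
  O: 3
Molecular formula: C11H23NO3.
  M = 11(12.011) + 23(1.008) + 14.007 + 3(15.999)
    = 132.121 + 23.184 + 14.007 + 47.997 = 217.309

217.31 g/mol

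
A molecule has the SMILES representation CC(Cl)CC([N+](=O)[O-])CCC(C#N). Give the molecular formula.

C8H13ClN2O2

Atom tally by fragment:
  CH3 → C:1 H:3
  CH(Cl) → C:1 H:1 Cl:1
  CH2 → C:1 H:2
  CH(NO2) → C:1 H:1 N:1 O:2
  CH2 → C:1 H:2
  CH2 → C:1 H:2
  CH2CN → C:2 H:2 N:1
Element totals:
  C: 8
  H: 13
  Cl: 1
  N: 2
  O: 2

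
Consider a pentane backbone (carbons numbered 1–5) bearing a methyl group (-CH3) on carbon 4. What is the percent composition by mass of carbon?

83.62%

Atom tally by fragment:
  CH3 → C:1 H:3
  CH2 → C:1 H:2
  CH2 → C:1 H:2
  CH(CH3) → C:2 H:4
  CH3 → C:1 H:3
Element totals:
  C: 6
  H: 14
Molecular formula: C6H14.
Molar mass = 86.178 g/mol.
Mass from C: 6 × 12.011 = 72.066 g/mol.
%C = 72.066 / 86.178 × 100 = 83.62%.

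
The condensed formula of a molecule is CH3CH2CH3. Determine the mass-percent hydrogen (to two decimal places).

18.29%

Atom tally by fragment:
  CH3 → C:1 H:3
  CH2 → C:1 H:2
  CH3 → C:1 H:3
Element totals:
  C: 3
  H: 8
Molecular formula: C3H8.
Molar mass = 44.097 g/mol.
Mass from H: 8 × 1.008 = 8.064 g/mol.
%H = 8.064 / 44.097 × 100 = 18.29%.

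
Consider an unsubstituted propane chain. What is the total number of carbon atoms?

Atom tally by fragment:
  CH3 → C:1 H:3
  CH2 → C:1 H:2
  CH3 → C:1 H:3
Element totals:
  C: 3
  H: 8

3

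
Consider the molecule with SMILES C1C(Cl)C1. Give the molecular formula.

C3H5Cl

Atom tally by fragment:
  cyclopropane ring core → C:3 H:6
  (− 1 ring H displaced by substituents)
  + Cl → Cl:1
Element totals:
  C: 3
  H: 5
  Cl: 1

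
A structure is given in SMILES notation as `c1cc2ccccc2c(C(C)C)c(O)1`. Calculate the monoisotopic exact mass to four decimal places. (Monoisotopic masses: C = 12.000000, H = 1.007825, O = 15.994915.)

Atom tally by fragment:
  naphthalene ring system core → C:10 H:8
  (− 2 ring H displaced by substituents)
  + CH(CH3)2 → C:3 H:7
  + OH → O:1 H:1
Element totals:
  C: 13
  H: 14
  O: 1
Molecular formula: C13H14O.
  M = 13(12.0) + 14(1.007825) + 15.994915
    = 156.000000 + 14.109550 + 15.994915 = 186.104465

186.1045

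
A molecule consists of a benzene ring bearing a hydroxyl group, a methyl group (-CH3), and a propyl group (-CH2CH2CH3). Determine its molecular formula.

C10H14O

Atom tally by fragment:
  benzene ring core → C:6 H:6
  (− 3 ring H displaced by substituents)
  + OH → O:1 H:1
  + CH3 → C:1 H:3
  + CH2CH2CH3 → C:3 H:7
Element totals:
  C: 10
  H: 14
  O: 1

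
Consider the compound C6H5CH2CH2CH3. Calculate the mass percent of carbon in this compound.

89.94%

Atom tally by fragment:
  C6H5CH2 → C:7 H:7
  CH2 → C:1 H:2
  CH3 → C:1 H:3
Element totals:
  C: 9
  H: 12
Molecular formula: C9H12.
Molar mass = 120.195 g/mol.
Mass from C: 9 × 12.011 = 108.099 g/mol.
%C = 108.099 / 120.195 × 100 = 89.94%.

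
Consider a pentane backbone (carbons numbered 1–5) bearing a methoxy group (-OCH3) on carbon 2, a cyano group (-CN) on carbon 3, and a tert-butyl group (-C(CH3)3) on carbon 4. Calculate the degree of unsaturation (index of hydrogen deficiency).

2

Atom tally by fragment:
  CH3 → C:1 H:3
  CH(OCH3) → C:2 H:4 O:1
  CH(CN) → C:2 H:1 N:1
  CH(C(CH3)3) → C:5 H:10
  CH3 → C:1 H:3
Element totals:
  C: 11
  H: 21
  N: 1
  O: 1
Molecular formula: C11H21NO.
DoU = (2C + 2 + N − H − X) / 2 = (2·11 + 2 + 1 − 21 − 0) / 2 = 2.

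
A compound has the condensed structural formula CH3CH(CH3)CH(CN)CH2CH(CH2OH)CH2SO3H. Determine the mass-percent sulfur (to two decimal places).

13.63%

Element totals:
  C: 9
  H: 17
  N: 1
  O: 4
  S: 1
Molecular formula: C9H17NO4S.
Molar mass = 235.298 g/mol.
Mass from S: 1 × 32.06 = 32.060 g/mol.
%S = 32.060 / 235.298 × 100 = 13.63%.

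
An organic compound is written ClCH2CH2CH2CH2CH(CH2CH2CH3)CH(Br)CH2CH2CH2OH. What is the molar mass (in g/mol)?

Atom tally by fragment:
  ClCH2 → C:1 H:2 Cl:1
  CH2 → C:1 H:2
  CH2 → C:1 H:2
  CH2 → C:1 H:2
  CH(CH2CH2CH3) → C:4 H:8
  CH(Br) → C:1 H:1 Br:1
  CH2 → C:1 H:2
  CH2CH2OH → C:2 H:5 O:1
Element totals:
  C: 12
  H: 24
  Br: 1
  Cl: 1
  O: 1
Molecular formula: C12H24BrClO.
  M = 12(12.011) + 24(1.008) + 79.904 + 35.45 + 15.999
    = 144.132 + 24.192 + 79.904 + 35.450 + 15.999 = 299.677

299.68 g/mol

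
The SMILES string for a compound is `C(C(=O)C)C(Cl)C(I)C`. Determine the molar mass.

260.50 g/mol

Atom tally by fragment:
  CH3COCH2 → C:3 H:5 O:1
  CH(Cl) → C:1 H:1 Cl:1
  CH(I) → C:1 H:1 I:1
  CH3 → C:1 H:3
Element totals:
  C: 6
  H: 10
  Cl: 1
  I: 1
  O: 1
Molecular formula: C6H10ClIO.
  M = 6(12.011) + 10(1.008) + 35.45 + 126.904 + 15.999
    = 72.066 + 10.080 + 35.450 + 126.904 + 15.999 = 260.499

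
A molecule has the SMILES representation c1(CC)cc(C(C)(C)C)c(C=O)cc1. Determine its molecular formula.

Atom tally by fragment:
  benzene ring core → C:6 H:6
  (− 3 ring H displaced by substituents)
  + C2H5 → C:2 H:5
  + C(CH3)3 → C:4 H:9
  + CHO → C:1 H:1 O:1
Element totals:
  C: 13
  H: 18
  O: 1

C13H18O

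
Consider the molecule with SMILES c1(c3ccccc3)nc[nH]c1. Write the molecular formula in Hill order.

C9H8N2

Atom tally by fragment:
  imidazole ring core → C:3 H:4 N:2
  (− 1 ring H displaced by substituents)
  + C6H5 → C:6 H:5
Element totals:
  C: 9
  H: 8
  N: 2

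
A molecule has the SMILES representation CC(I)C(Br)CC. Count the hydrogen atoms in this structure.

10

Atom tally by fragment:
  CH3 → C:1 H:3
  CH(I) → C:1 H:1 I:1
  CH(Br) → C:1 H:1 Br:1
  CH2 → C:1 H:2
  CH3 → C:1 H:3
Element totals:
  C: 5
  H: 10
  Br: 1
  I: 1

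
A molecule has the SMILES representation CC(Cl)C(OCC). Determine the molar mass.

Atom tally by fragment:
  CH3 → C:1 H:3
  CH(Cl) → C:1 H:1 Cl:1
  CH2OC2H5 → C:3 H:7 O:1
Element totals:
  C: 5
  H: 11
  Cl: 1
  O: 1
Molecular formula: C5H11ClO.
  M = 5(12.011) + 11(1.008) + 35.45 + 15.999
    = 60.055 + 11.088 + 35.450 + 15.999 = 122.592

122.59 g/mol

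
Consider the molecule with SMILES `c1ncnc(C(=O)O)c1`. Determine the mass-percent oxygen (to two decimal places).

25.78%

Atom tally by fragment:
  pyrimidine ring core → C:4 H:4 N:2
  (− 1 ring H displaced by substituents)
  + COOH → C:1 H:1 O:2
Element totals:
  C: 5
  H: 4
  N: 2
  O: 2
Molecular formula: C5H4N2O2.
Molar mass = 124.099 g/mol.
Mass from O: 2 × 15.999 = 31.998 g/mol.
%O = 31.998 / 124.099 × 100 = 25.78%.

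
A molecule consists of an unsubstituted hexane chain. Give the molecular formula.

C6H14

Atom tally by fragment:
  CH3 → C:1 H:3
  CH2 → C:1 H:2
  CH2 → C:1 H:2
  CH2 → C:1 H:2
  CH2 → C:1 H:2
  CH3 → C:1 H:3
Element totals:
  C: 6
  H: 14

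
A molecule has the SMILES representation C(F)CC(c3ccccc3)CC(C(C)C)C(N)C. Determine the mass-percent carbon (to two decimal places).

76.45%

Atom tally by fragment:
  FCH2 → C:1 H:2 F:1
  CH2 → C:1 H:2
  CH(C6H5) → C:7 H:6
  CH2 → C:1 H:2
  CH(CH(CH3)2) → C:4 H:8
  CH(NH2) → C:1 H:3 N:1
  CH3 → C:1 H:3
Element totals:
  C: 16
  H: 26
  F: 1
  N: 1
Molecular formula: C16H26FN.
Molar mass = 251.389 g/mol.
Mass from C: 16 × 12.011 = 192.176 g/mol.
%C = 192.176 / 251.389 × 100 = 76.45%.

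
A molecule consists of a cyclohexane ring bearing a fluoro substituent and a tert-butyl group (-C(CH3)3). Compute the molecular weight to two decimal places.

158.26 g/mol

Atom tally by fragment:
  cyclohexane ring core → C:6 H:12
  (− 2 ring H displaced by substituents)
  + F → F:1
  + C(CH3)3 → C:4 H:9
Element totals:
  C: 10
  H: 19
  F: 1
Molecular formula: C10H19F.
  M = 10(12.011) + 19(1.008) + 18.998
    = 120.110 + 19.152 + 18.998 = 158.260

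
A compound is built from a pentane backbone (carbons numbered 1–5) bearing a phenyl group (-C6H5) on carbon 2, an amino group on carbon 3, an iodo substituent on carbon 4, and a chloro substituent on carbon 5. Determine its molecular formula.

Atom tally by fragment:
  CH3 → C:1 H:3
  CH(C6H5) → C:7 H:6
  CH(NH2) → C:1 H:3 N:1
  CH(I) → C:1 H:1 I:1
  CH2Cl → C:1 H:2 Cl:1
Element totals:
  C: 11
  H: 15
  Cl: 1
  I: 1
  N: 1

C11H15ClIN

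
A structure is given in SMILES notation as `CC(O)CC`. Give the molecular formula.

Atom tally by fragment:
  CH3 → C:1 H:3
  CH(OH) → C:1 H:2 O:1
  CH2 → C:1 H:2
  CH3 → C:1 H:3
Element totals:
  C: 4
  H: 10
  O: 1

C4H10O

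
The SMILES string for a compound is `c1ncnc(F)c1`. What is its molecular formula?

C4H3FN2

Atom tally by fragment:
  pyrimidine ring core → C:4 H:4 N:2
  (− 1 ring H displaced by substituents)
  + F → F:1
Element totals:
  C: 4
  H: 3
  F: 1
  N: 2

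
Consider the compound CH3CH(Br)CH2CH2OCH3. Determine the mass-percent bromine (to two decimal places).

47.83%

Atom tally by fragment:
  CH3 → C:1 H:3
  CH(Br) → C:1 H:1 Br:1
  CH2 → C:1 H:2
  CH2OCH3 → C:2 H:5 O:1
Element totals:
  C: 5
  H: 11
  Br: 1
  O: 1
Molecular formula: C5H11BrO.
Molar mass = 167.046 g/mol.
Mass from Br: 1 × 79.904 = 79.904 g/mol.
%Br = 79.904 / 167.046 × 100 = 47.83%.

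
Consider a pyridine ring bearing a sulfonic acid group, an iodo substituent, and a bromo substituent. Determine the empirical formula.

C5H3BrINO3S

Atom tally by fragment:
  pyridine ring core → C:5 H:5 N:1
  (− 3 ring H displaced by substituents)
  + SO3H → S:1 O:3 H:1
  + I → I:1
  + Br → Br:1
Element totals:
  C: 5
  H: 3
  Br: 1
  I: 1
  N: 1
  O: 3
  S: 1
Molecular formula: C5H3BrINO3S.
gcd of subscripts (1, 5, 3, 1, 1, 3, 1) = 1, so the empirical formula equals the molecular formula.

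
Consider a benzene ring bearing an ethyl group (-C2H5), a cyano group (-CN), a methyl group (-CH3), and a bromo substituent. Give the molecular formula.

C10H10BrN

Atom tally by fragment:
  benzene ring core → C:6 H:6
  (− 4 ring H displaced by substituents)
  + C2H5 → C:2 H:5
  + CN → C:1 N:1
  + CH3 → C:1 H:3
  + Br → Br:1
Element totals:
  C: 10
  H: 10
  Br: 1
  N: 1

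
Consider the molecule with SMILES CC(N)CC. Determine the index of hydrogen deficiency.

0

Atom tally by fragment:
  CH3 → C:1 H:3
  CH(NH2) → C:1 H:3 N:1
  CH2 → C:1 H:2
  CH3 → C:1 H:3
Element totals:
  C: 4
  H: 11
  N: 1
Molecular formula: C4H11N.
DoU = (2C + 2 + N − H − X) / 2 = (2·4 + 2 + 1 − 11 − 0) / 2 = 0.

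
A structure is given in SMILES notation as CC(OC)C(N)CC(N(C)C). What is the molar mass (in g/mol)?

160.26 g/mol

Atom tally by fragment:
  CH3 → C:1 H:3
  CH(OCH3) → C:2 H:4 O:1
  CH(NH2) → C:1 H:3 N:1
  CH2 → C:1 H:2
  CH2N(CH3)2 → C:3 H:8 N:1
Element totals:
  C: 8
  H: 20
  N: 2
  O: 1
Molecular formula: C8H20N2O.
  M = 8(12.011) + 20(1.008) + 2(14.007) + 15.999
    = 96.088 + 20.160 + 28.014 + 15.999 = 160.261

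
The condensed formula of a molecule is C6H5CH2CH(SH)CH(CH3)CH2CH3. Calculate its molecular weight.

Atom tally by fragment:
  C6H5CH2 → C:7 H:7
  CH(SH) → C:1 H:2 S:1
  CH(CH3) → C:2 H:4
  CH2 → C:1 H:2
  CH3 → C:1 H:3
Element totals:
  C: 12
  H: 18
  S: 1
Molecular formula: C12H18S.
  M = 12(12.011) + 18(1.008) + 32.06
    = 144.132 + 18.144 + 32.060 = 194.336

194.34 g/mol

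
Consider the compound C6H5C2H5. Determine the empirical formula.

C4H5

Atom tally by fragment:
  benzene ring core → C:6 H:6
  (− 1 ring H displaced by substituents)
  + C2H5 → C:2 H:5
Element totals:
  C: 8
  H: 10
Molecular formula: C8H10.
gcd of subscripts = 2; dividing each by 2:
  C: 8/2 = 4
  H: 10/2 = 5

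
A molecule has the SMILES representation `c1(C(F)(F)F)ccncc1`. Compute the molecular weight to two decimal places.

Atom tally by fragment:
  pyridine ring core → C:5 H:5 N:1
  (− 1 ring H displaced by substituents)
  + CF3 → C:1 F:3
Element totals:
  C: 6
  H: 4
  F: 3
  N: 1
Molecular formula: C6H4F3N.
  M = 6(12.011) + 4(1.008) + 3(18.998) + 14.007
    = 72.066 + 4.032 + 56.994 + 14.007 = 147.099

147.10 g/mol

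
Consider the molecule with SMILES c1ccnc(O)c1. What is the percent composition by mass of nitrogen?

14.73%

Atom tally by fragment:
  pyridine ring core → C:5 H:5 N:1
  (− 1 ring H displaced by substituents)
  + OH → O:1 H:1
Element totals:
  C: 5
  H: 5
  N: 1
  O: 1
Molecular formula: C5H5NO.
Molar mass = 95.101 g/mol.
Mass from N: 1 × 14.007 = 14.007 g/mol.
%N = 14.007 / 95.101 × 100 = 14.73%.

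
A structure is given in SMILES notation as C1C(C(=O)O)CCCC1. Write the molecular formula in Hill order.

C7H12O2

Atom tally by fragment:
  cyclohexane ring core → C:6 H:12
  (− 1 ring H displaced by substituents)
  + COOH → C:1 H:1 O:2
Element totals:
  C: 7
  H: 12
  O: 2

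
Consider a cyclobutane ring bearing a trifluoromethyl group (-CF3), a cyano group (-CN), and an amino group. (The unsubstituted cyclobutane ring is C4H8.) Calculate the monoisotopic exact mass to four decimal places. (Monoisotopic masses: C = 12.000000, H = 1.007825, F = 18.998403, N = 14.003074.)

Atom tally by fragment:
  cyclobutane ring core → C:4 H:8
  (− 3 ring H displaced by substituents)
  + CF3 → C:1 F:3
  + CN → C:1 N:1
  + NH2 → N:1 H:2
Element totals:
  C: 6
  H: 7
  F: 3
  N: 2
Molecular formula: C6H7F3N2.
  M = 6(12.0) + 7(1.007825) + 3(18.998403) + 2(14.003074)
    = 72.000000 + 7.054775 + 56.995209 + 28.006148 = 164.056132

164.0561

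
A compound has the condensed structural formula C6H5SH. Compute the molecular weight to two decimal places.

Atom tally by fragment:
  benzene ring core → C:6 H:6
  (− 1 ring H displaced by substituents)
  + SH → S:1 H:1
Element totals:
  C: 6
  H: 6
  S: 1
Molecular formula: C6H6S.
  M = 6(12.011) + 6(1.008) + 32.06
    = 72.066 + 6.048 + 32.060 = 110.174

110.17 g/mol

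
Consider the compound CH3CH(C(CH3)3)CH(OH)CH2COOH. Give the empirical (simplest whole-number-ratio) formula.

Atom tally by fragment:
  CH3 → C:1 H:3
  CH(C(CH3)3) → C:5 H:10
  CH(OH) → C:1 H:2 O:1
  CH2COOH → C:2 H:3 O:2
Element totals:
  C: 9
  H: 18
  O: 3
Molecular formula: C9H18O3.
gcd of subscripts = 3; dividing each by 3:
  C: 9/3 = 3
  H: 18/3 = 6
  O: 3/3 = 1

C3H6O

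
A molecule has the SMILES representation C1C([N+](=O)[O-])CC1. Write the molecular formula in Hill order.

Atom tally by fragment:
  cyclobutane ring core → C:4 H:8
  (− 1 ring H displaced by substituents)
  + NO2 → N:1 O:2
Element totals:
  C: 4
  H: 7
  N: 1
  O: 2

C4H7NO2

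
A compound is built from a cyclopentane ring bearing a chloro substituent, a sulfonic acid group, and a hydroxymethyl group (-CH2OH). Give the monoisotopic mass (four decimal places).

Atom tally by fragment:
  cyclopentane ring core → C:5 H:10
  (− 3 ring H displaced by substituents)
  + Cl → Cl:1
  + SO3H → S:1 O:3 H:1
  + CH2OH → C:1 H:3 O:1
Element totals:
  C: 6
  H: 11
  Cl: 1
  O: 4
  S: 1
Molecular formula: C6H11ClO4S.
  M = 6(12.0) + 11(1.007825) + 34.968853 + 4(15.994915) + 31.972071
    = 72.000000 + 11.086075 + 34.968853 + 63.979660 + 31.972071 = 214.006659

214.0067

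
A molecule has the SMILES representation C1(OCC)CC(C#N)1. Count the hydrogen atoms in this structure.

Atom tally by fragment:
  cyclopropane ring core → C:3 H:6
  (− 2 ring H displaced by substituents)
  + OC2H5 → C:2 H:5 O:1
  + CN → C:1 N:1
Element totals:
  C: 6
  H: 9
  N: 1
  O: 1

9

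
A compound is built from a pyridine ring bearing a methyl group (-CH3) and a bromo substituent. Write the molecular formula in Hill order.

C6H6BrN

Atom tally by fragment:
  pyridine ring core → C:5 H:5 N:1
  (− 2 ring H displaced by substituents)
  + CH3 → C:1 H:3
  + Br → Br:1
Element totals:
  C: 6
  H: 6
  Br: 1
  N: 1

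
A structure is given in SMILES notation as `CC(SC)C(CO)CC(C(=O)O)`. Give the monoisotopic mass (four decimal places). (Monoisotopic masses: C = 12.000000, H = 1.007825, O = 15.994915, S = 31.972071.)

192.0820

Atom tally by fragment:
  CH3 → C:1 H:3
  CH(SCH3) → C:2 H:4 S:1
  CH(CH2OH) → C:2 H:4 O:1
  CH2 → C:1 H:2
  CH2COOH → C:2 H:3 O:2
Element totals:
  C: 8
  H: 16
  O: 3
  S: 1
Molecular formula: C8H16O3S.
  M = 8(12.0) + 16(1.007825) + 3(15.994915) + 31.972071
    = 96.000000 + 16.125200 + 47.984745 + 31.972071 = 192.082016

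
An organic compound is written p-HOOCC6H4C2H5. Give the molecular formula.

C9H10O2

Element totals:
  C: 9
  H: 10
  O: 2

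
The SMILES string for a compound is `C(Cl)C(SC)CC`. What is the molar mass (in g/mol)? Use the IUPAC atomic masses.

Atom tally by fragment:
  ClCH2 → C:1 H:2 Cl:1
  CH(SCH3) → C:2 H:4 S:1
  CH2 → C:1 H:2
  CH3 → C:1 H:3
Element totals:
  C: 5
  H: 11
  Cl: 1
  S: 1
Molecular formula: C5H11ClS.
  M = 5(12.011) + 11(1.008) + 35.45 + 32.06
    = 60.055 + 11.088 + 35.450 + 32.060 = 138.653

138.65 g/mol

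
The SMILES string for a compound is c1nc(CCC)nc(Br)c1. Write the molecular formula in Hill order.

Atom tally by fragment:
  pyrimidine ring core → C:4 H:4 N:2
  (− 2 ring H displaced by substituents)
  + CH2CH2CH3 → C:3 H:7
  + Br → Br:1
Element totals:
  C: 7
  H: 9
  Br: 1
  N: 2

C7H9BrN2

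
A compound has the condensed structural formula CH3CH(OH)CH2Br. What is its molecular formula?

Atom tally by fragment:
  CH3 → C:1 H:3
  CH(OH) → C:1 H:2 O:1
  CH2Br → C:1 H:2 Br:1
Element totals:
  C: 3
  H: 7
  Br: 1
  O: 1

C3H7BrO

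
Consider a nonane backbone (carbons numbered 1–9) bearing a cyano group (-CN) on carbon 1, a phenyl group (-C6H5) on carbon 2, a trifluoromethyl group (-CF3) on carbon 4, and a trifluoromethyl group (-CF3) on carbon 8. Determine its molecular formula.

Atom tally by fragment:
  NCCH2 → C:2 H:2 N:1
  CH(C6H5) → C:7 H:6
  CH2 → C:1 H:2
  CH(CF3) → C:2 H:1 F:3
  CH2 → C:1 H:2
  CH2 → C:1 H:2
  CH2 → C:1 H:2
  CH(CF3) → C:2 H:1 F:3
  CH3 → C:1 H:3
Element totals:
  C: 18
  H: 21
  F: 6
  N: 1

C18H21F6N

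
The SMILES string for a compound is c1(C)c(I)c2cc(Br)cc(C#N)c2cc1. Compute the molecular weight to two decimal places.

Atom tally by fragment:
  naphthalene ring system core → C:10 H:8
  (− 4 ring H displaced by substituents)
  + CH3 → C:1 H:3
  + I → I:1
  + Br → Br:1
  + CN → C:1 N:1
Element totals:
  C: 12
  H: 7
  Br: 1
  I: 1
  N: 1
Molecular formula: C12H7BrIN.
  M = 12(12.011) + 7(1.008) + 79.904 + 126.904 + 14.007
    = 144.132 + 7.056 + 79.904 + 126.904 + 14.007 = 372.003

372.00 g/mol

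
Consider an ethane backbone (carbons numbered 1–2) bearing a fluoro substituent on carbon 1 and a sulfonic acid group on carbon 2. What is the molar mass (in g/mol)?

128.12 g/mol

Atom tally by fragment:
  FCH2 → C:1 H:2 F:1
  CH2SO3H → C:1 H:3 S:1 O:3
Element totals:
  C: 2
  H: 5
  F: 1
  O: 3
  S: 1
Molecular formula: C2H5FO3S.
  M = 2(12.011) + 5(1.008) + 18.998 + 3(15.999) + 32.06
    = 24.022 + 5.040 + 18.998 + 47.997 + 32.060 = 128.117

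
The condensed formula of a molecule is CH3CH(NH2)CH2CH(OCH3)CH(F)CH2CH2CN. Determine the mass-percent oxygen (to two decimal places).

Atom tally by fragment:
  CH3 → C:1 H:3
  CH(NH2) → C:1 H:3 N:1
  CH2 → C:1 H:2
  CH(OCH3) → C:2 H:4 O:1
  CH(F) → C:1 H:1 F:1
  CH2 → C:1 H:2
  CH2CN → C:2 H:2 N:1
Element totals:
  C: 9
  H: 17
  F: 1
  N: 2
  O: 1
Molecular formula: C9H17FN2O.
Molar mass = 188.246 g/mol.
Mass from O: 1 × 15.999 = 15.999 g/mol.
%O = 15.999 / 188.246 × 100 = 8.50%.

8.50%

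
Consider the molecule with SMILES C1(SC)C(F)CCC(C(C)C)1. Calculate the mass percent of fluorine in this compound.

10.78%

Atom tally by fragment:
  cyclopentane ring core → C:5 H:10
  (− 3 ring H displaced by substituents)
  + SCH3 → C:1 H:3 S:1
  + F → F:1
  + CH(CH3)2 → C:3 H:7
Element totals:
  C: 9
  H: 17
  F: 1
  S: 1
Molecular formula: C9H17FS.
Molar mass = 176.293 g/mol.
Mass from F: 1 × 18.998 = 18.998 g/mol.
%F = 18.998 / 176.293 × 100 = 10.78%.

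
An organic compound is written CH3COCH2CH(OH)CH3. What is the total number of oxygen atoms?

2

Element totals:
  C: 5
  H: 10
  O: 2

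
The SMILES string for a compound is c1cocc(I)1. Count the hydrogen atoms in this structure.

Atom tally by fragment:
  furan ring core → C:4 H:4 O:1
  (− 1 ring H displaced by substituents)
  + I → I:1
Element totals:
  C: 4
  H: 3
  I: 1
  O: 1

3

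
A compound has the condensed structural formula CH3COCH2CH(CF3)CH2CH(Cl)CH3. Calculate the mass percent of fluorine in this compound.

26.31%

Atom tally by fragment:
  CH3COCH2 → C:3 H:5 O:1
  CH(CF3) → C:2 H:1 F:3
  CH2 → C:1 H:2
  CH(Cl) → C:1 H:1 Cl:1
  CH3 → C:1 H:3
Element totals:
  C: 8
  H: 12
  Cl: 1
  F: 3
  O: 1
Molecular formula: C8H12ClF3O.
Molar mass = 216.627 g/mol.
Mass from F: 3 × 18.998 = 56.994 g/mol.
%F = 56.994 / 216.627 × 100 = 26.31%.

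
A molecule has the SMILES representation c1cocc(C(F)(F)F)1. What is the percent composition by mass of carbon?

44.13%

Atom tally by fragment:
  furan ring core → C:4 H:4 O:1
  (− 1 ring H displaced by substituents)
  + CF3 → C:1 F:3
Element totals:
  C: 5
  H: 3
  F: 3
  O: 1
Molecular formula: C5H3F3O.
Molar mass = 136.072 g/mol.
Mass from C: 5 × 12.011 = 60.055 g/mol.
%C = 60.055 / 136.072 × 100 = 44.13%.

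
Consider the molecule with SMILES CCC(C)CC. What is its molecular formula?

C6H14

Atom tally by fragment:
  CH3 → C:1 H:3
  CH2 → C:1 H:2
  CH(CH3) → C:2 H:4
  CH2 → C:1 H:2
  CH3 → C:1 H:3
Element totals:
  C: 6
  H: 14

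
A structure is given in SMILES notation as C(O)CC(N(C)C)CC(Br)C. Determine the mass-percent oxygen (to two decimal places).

7.14%

Atom tally by fragment:
  HOCH2 → C:1 H:3 O:1
  CH2 → C:1 H:2
  CH(N(CH3)2) → C:3 H:7 N:1
  CH2 → C:1 H:2
  CH(Br) → C:1 H:1 Br:1
  CH3 → C:1 H:3
Element totals:
  C: 8
  H: 18
  Br: 1
  N: 1
  O: 1
Molecular formula: C8H18BrNO.
Molar mass = 224.142 g/mol.
Mass from O: 1 × 15.999 = 15.999 g/mol.
%O = 15.999 / 224.142 × 100 = 7.14%.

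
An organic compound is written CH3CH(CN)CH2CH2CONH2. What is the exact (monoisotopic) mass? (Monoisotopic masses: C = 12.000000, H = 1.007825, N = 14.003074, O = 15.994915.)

126.0793

Element totals:
  C: 6
  H: 10
  N: 2
  O: 1
Molecular formula: C6H10N2O.
  M = 6(12.0) + 10(1.007825) + 2(14.003074) + 15.994915
    = 72.000000 + 10.078250 + 28.006148 + 15.994915 = 126.079313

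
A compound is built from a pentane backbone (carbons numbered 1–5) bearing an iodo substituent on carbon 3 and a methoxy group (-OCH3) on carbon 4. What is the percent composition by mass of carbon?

Atom tally by fragment:
  CH3 → C:1 H:3
  CH2 → C:1 H:2
  CH(I) → C:1 H:1 I:1
  CH(OCH3) → C:2 H:4 O:1
  CH3 → C:1 H:3
Element totals:
  C: 6
  H: 13
  I: 1
  O: 1
Molecular formula: C6H13IO.
Molar mass = 228.073 g/mol.
Mass from C: 6 × 12.011 = 72.066 g/mol.
%C = 72.066 / 228.073 × 100 = 31.60%.

31.60%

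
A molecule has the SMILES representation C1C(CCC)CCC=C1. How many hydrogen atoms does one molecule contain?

16

Atom tally by fragment:
  cyclohexene ring core → C:6 H:10
  (− 1 ring H displaced by substituents)
  + CH2CH2CH3 → C:3 H:7
Element totals:
  C: 9
  H: 16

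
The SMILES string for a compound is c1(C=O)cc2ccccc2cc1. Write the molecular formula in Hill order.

Atom tally by fragment:
  naphthalene ring system core → C:10 H:8
  (− 1 ring H displaced by substituents)
  + CHO → C:1 H:1 O:1
Element totals:
  C: 11
  H: 8
  O: 1

C11H8O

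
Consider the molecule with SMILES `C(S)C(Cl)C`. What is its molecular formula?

Atom tally by fragment:
  HSCH2 → C:1 H:3 S:1
  CH(Cl) → C:1 H:1 Cl:1
  CH3 → C:1 H:3
Element totals:
  C: 3
  H: 7
  Cl: 1
  S: 1

C3H7ClS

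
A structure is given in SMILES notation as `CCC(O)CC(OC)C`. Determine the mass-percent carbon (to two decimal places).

Atom tally by fragment:
  CH3 → C:1 H:3
  CH2 → C:1 H:2
  CH(OH) → C:1 H:2 O:1
  CH2 → C:1 H:2
  CH(OCH3) → C:2 H:4 O:1
  CH3 → C:1 H:3
Element totals:
  C: 7
  H: 16
  O: 2
Molecular formula: C7H16O2.
Molar mass = 132.203 g/mol.
Mass from C: 7 × 12.011 = 84.077 g/mol.
%C = 84.077 / 132.203 × 100 = 63.60%.

63.60%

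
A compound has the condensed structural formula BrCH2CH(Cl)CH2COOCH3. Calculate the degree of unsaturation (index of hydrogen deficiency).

1

Element totals:
  C: 5
  H: 8
  Br: 1
  Cl: 1
  O: 2
Molecular formula: C5H8BrClO2.
DoU = (2C + 2 + N − H − X) / 2 = (2·5 + 2 + 0 − 8 − 2) / 2 = 1.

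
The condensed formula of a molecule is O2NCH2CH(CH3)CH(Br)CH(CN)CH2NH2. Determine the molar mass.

250.10 g/mol

Element totals:
  C: 7
  H: 12
  Br: 1
  N: 3
  O: 2
Molecular formula: C7H12BrN3O2.
  M = 7(12.011) + 12(1.008) + 79.904 + 3(14.007) + 2(15.999)
    = 84.077 + 12.096 + 79.904 + 42.021 + 31.998 = 250.096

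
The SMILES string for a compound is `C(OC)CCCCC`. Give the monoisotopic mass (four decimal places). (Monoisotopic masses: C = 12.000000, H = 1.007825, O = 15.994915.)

116.1201

Atom tally by fragment:
  CH3OCH2 → C:2 H:5 O:1
  CH2 → C:1 H:2
  CH2 → C:1 H:2
  CH2 → C:1 H:2
  CH2 → C:1 H:2
  CH3 → C:1 H:3
Element totals:
  C: 7
  H: 16
  O: 1
Molecular formula: C7H16O.
  M = 7(12.0) + 16(1.007825) + 15.994915
    = 84.000000 + 16.125200 + 15.994915 = 116.120115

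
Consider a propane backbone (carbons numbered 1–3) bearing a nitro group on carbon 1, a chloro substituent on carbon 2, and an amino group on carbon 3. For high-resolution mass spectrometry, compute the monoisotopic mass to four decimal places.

Atom tally by fragment:
  O2NCH2 → C:1 H:2 N:1 O:2
  CH(Cl) → C:1 H:1 Cl:1
  CH2NH2 → C:1 H:4 N:1
Element totals:
  C: 3
  H: 7
  Cl: 1
  N: 2
  O: 2
Molecular formula: C3H7ClN2O2.
  M = 3(12.0) + 7(1.007825) + 34.968853 + 2(14.003074) + 2(15.994915)
    = 36.000000 + 7.054775 + 34.968853 + 28.006148 + 31.989830 = 138.019606

138.0196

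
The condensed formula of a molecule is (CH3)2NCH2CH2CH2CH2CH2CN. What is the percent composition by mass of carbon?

Element totals:
  C: 8
  H: 16
  N: 2
Molecular formula: C8H16N2.
Molar mass = 140.230 g/mol.
Mass from C: 8 × 12.011 = 96.088 g/mol.
%C = 96.088 / 140.230 × 100 = 68.52%.

68.52%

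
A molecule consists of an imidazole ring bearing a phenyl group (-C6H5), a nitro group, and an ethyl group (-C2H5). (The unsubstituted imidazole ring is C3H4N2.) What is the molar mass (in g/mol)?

Atom tally by fragment:
  imidazole ring core → C:3 H:4 N:2
  (− 3 ring H displaced by substituents)
  + C6H5 → C:6 H:5
  + NO2 → N:1 O:2
  + C2H5 → C:2 H:5
Element totals:
  C: 11
  H: 11
  N: 3
  O: 2
Molecular formula: C11H11N3O2.
  M = 11(12.011) + 11(1.008) + 3(14.007) + 2(15.999)
    = 132.121 + 11.088 + 42.021 + 31.998 = 217.228

217.23 g/mol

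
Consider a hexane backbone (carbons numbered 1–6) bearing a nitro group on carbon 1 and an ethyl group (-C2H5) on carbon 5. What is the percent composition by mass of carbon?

60.35%

Atom tally by fragment:
  O2NCH2 → C:1 H:2 N:1 O:2
  CH2 → C:1 H:2
  CH2 → C:1 H:2
  CH2 → C:1 H:2
  CH(C2H5) → C:3 H:6
  CH3 → C:1 H:3
Element totals:
  C: 8
  H: 17
  N: 1
  O: 2
Molecular formula: C8H17NO2.
Molar mass = 159.229 g/mol.
Mass from C: 8 × 12.011 = 96.088 g/mol.
%C = 96.088 / 159.229 × 100 = 60.35%.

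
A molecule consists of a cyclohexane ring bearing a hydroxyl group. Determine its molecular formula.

Atom tally by fragment:
  cyclohexane ring core → C:6 H:12
  (− 1 ring H displaced by substituents)
  + OH → O:1 H:1
Element totals:
  C: 6
  H: 12
  O: 1

C6H12O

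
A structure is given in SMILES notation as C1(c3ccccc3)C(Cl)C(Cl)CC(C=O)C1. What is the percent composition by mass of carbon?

60.72%

Atom tally by fragment:
  cyclohexane ring core → C:6 H:12
  (− 4 ring H displaced by substituents)
  + C6H5 → C:6 H:5
  + Cl → Cl:1
  + Cl → Cl:1
  + CHO → C:1 H:1 O:1
Element totals:
  C: 13
  H: 14
  Cl: 2
  O: 1
Molecular formula: C13H14Cl2O.
Molar mass = 257.154 g/mol.
Mass from C: 13 × 12.011 = 156.143 g/mol.
%C = 156.143 / 257.154 × 100 = 60.72%.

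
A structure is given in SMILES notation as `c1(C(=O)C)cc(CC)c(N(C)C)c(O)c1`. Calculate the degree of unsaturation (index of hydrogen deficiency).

5

Atom tally by fragment:
  benzene ring core → C:6 H:6
  (− 4 ring H displaced by substituents)
  + COCH3 → C:2 H:3 O:1
  + C2H5 → C:2 H:5
  + N(CH3)2 → N:1 C:2 H:6
  + OH → O:1 H:1
Element totals:
  C: 12
  H: 17
  N: 1
  O: 2
Molecular formula: C12H17NO2.
DoU = (2C + 2 + N − H − X) / 2 = (2·12 + 2 + 1 − 17 − 0) / 2 = 5.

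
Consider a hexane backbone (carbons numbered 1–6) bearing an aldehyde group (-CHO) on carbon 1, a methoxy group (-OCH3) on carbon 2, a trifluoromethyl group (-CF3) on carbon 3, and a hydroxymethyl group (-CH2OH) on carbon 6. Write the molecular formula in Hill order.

C10H17F3O3

Atom tally by fragment:
  OHCCH2 → C:2 H:3 O:1
  CH(OCH3) → C:2 H:4 O:1
  CH(CF3) → C:2 H:1 F:3
  CH2 → C:1 H:2
  CH2 → C:1 H:2
  CH2CH2OH → C:2 H:5 O:1
Element totals:
  C: 10
  H: 17
  F: 3
  O: 3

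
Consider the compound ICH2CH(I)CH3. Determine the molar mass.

295.89 g/mol

Atom tally by fragment:
  ICH2 → C:1 H:2 I:1
  CH(I) → C:1 H:1 I:1
  CH3 → C:1 H:3
Element totals:
  C: 3
  H: 6
  I: 2
Molecular formula: C3H6I2.
  M = 3(12.011) + 6(1.008) + 2(126.904)
    = 36.033 + 6.048 + 253.808 = 295.889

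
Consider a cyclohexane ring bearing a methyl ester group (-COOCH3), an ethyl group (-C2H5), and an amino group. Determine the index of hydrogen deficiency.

Atom tally by fragment:
  cyclohexane ring core → C:6 H:12
  (− 3 ring H displaced by substituents)
  + COOCH3 → C:2 H:3 O:2
  + C2H5 → C:2 H:5
  + NH2 → N:1 H:2
Element totals:
  C: 10
  H: 19
  N: 1
  O: 2
Molecular formula: C10H19NO2.
DoU = (2C + 2 + N − H − X) / 2 = (2·10 + 2 + 1 − 19 − 0) / 2 = 2.

2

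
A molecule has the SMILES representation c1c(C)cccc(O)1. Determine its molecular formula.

C7H8O

Atom tally by fragment:
  benzene ring core → C:6 H:6
  (− 2 ring H displaced by substituents)
  + CH3 → C:1 H:3
  + OH → O:1 H:1
Element totals:
  C: 7
  H: 8
  O: 1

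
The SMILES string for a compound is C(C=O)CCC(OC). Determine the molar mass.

116.16 g/mol

Atom tally by fragment:
  OHCCH2 → C:2 H:3 O:1
  CH2 → C:1 H:2
  CH2 → C:1 H:2
  CH2OCH3 → C:2 H:5 O:1
Element totals:
  C: 6
  H: 12
  O: 2
Molecular formula: C6H12O2.
  M = 6(12.011) + 12(1.008) + 2(15.999)
    = 72.066 + 12.096 + 31.998 = 116.160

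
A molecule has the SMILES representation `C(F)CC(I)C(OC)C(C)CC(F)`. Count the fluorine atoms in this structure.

Atom tally by fragment:
  FCH2 → C:1 H:2 F:1
  CH2 → C:1 H:2
  CH(I) → C:1 H:1 I:1
  CH(OCH3) → C:2 H:4 O:1
  CH(CH3) → C:2 H:4
  CH2 → C:1 H:2
  CH2F → C:1 H:2 F:1
Element totals:
  C: 9
  H: 17
  F: 2
  I: 1
  O: 1

2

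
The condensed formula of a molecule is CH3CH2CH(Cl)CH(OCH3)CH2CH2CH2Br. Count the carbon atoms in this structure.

Element totals:
  C: 8
  H: 16
  Br: 1
  Cl: 1
  O: 1

8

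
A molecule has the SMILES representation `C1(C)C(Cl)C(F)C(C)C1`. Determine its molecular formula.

C7H12ClF

Atom tally by fragment:
  cyclopentane ring core → C:5 H:10
  (− 4 ring H displaced by substituents)
  + CH3 → C:1 H:3
  + Cl → Cl:1
  + F → F:1
  + CH3 → C:1 H:3
Element totals:
  C: 7
  H: 12
  Cl: 1
  F: 1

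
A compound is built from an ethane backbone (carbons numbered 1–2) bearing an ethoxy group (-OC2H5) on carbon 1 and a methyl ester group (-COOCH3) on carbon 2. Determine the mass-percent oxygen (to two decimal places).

36.32%

Atom tally by fragment:
  C2H5OCH2 → C:3 H:7 O:1
  CH2COOCH3 → C:3 H:5 O:2
Element totals:
  C: 6
  H: 12
  O: 3
Molecular formula: C6H12O3.
Molar mass = 132.159 g/mol.
Mass from O: 3 × 15.999 = 47.997 g/mol.
%O = 47.997 / 132.159 × 100 = 36.32%.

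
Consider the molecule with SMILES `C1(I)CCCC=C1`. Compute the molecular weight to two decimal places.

Atom tally by fragment:
  cyclohexene ring core → C:6 H:10
  (− 1 ring H displaced by substituents)
  + I → I:1
Element totals:
  C: 6
  H: 9
  I: 1
Molecular formula: C6H9I.
  M = 6(12.011) + 9(1.008) + 126.904
    = 72.066 + 9.072 + 126.904 = 208.042

208.04 g/mol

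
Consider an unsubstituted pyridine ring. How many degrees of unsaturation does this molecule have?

4

Atom tally by fragment:
  pyridine ring core → C:5 H:5 N:1
Element totals:
  C: 5
  H: 5
  N: 1
Molecular formula: C5H5N.
DoU = (2C + 2 + N − H − X) / 2 = (2·5 + 2 + 1 − 5 − 0) / 2 = 4.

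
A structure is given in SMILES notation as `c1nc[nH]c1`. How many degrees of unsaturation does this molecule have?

Atom tally by fragment:
  imidazole ring core → C:3 H:4 N:2
Element totals:
  C: 3
  H: 4
  N: 2
Molecular formula: C3H4N2.
DoU = (2C + 2 + N − H − X) / 2 = (2·3 + 2 + 2 − 4 − 0) / 2 = 3.

3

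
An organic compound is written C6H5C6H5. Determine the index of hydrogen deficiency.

Atom tally by fragment:
  benzene ring core → C:6 H:6
  (− 1 ring H displaced by substituents)
  + C6H5 → C:6 H:5
Element totals:
  C: 12
  H: 10
Molecular formula: C12H10.
DoU = (2C + 2 + N − H − X) / 2 = (2·12 + 2 + 0 − 10 − 0) / 2 = 8.

8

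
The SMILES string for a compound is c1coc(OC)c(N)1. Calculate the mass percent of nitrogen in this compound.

12.38%

Atom tally by fragment:
  furan ring core → C:4 H:4 O:1
  (− 2 ring H displaced by substituents)
  + OCH3 → C:1 H:3 O:1
  + NH2 → N:1 H:2
Element totals:
  C: 5
  H: 7
  N: 1
  O: 2
Molecular formula: C5H7NO2.
Molar mass = 113.116 g/mol.
Mass from N: 1 × 14.007 = 14.007 g/mol.
%N = 14.007 / 113.116 × 100 = 12.38%.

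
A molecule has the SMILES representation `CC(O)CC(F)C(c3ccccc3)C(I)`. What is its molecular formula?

C12H16FIO

Atom tally by fragment:
  CH3 → C:1 H:3
  CH(OH) → C:1 H:2 O:1
  CH2 → C:1 H:2
  CH(F) → C:1 H:1 F:1
  CH(C6H5) → C:7 H:6
  CH2I → C:1 H:2 I:1
Element totals:
  C: 12
  H: 16
  F: 1
  I: 1
  O: 1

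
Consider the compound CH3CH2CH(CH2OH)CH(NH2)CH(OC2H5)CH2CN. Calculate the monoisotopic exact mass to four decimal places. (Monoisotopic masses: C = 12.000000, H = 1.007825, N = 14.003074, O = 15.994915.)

200.1525

Atom tally by fragment:
  CH3 → C:1 H:3
  CH2 → C:1 H:2
  CH(CH2OH) → C:2 H:4 O:1
  CH(NH2) → C:1 H:3 N:1
  CH(OC2H5) → C:3 H:6 O:1
  CH2CN → C:2 H:2 N:1
Element totals:
  C: 10
  H: 20
  N: 2
  O: 2
Molecular formula: C10H20N2O2.
  M = 10(12.0) + 20(1.007825) + 2(14.003074) + 2(15.994915)
    = 120.000000 + 20.156500 + 28.006148 + 31.989830 = 200.152478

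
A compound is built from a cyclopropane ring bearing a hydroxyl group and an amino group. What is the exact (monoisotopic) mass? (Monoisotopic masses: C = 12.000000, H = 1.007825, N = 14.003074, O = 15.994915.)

73.0528

Atom tally by fragment:
  cyclopropane ring core → C:3 H:6
  (− 2 ring H displaced by substituents)
  + OH → O:1 H:1
  + NH2 → N:1 H:2
Element totals:
  C: 3
  H: 7
  N: 1
  O: 1
Molecular formula: C3H7NO.
  M = 3(12.0) + 7(1.007825) + 14.003074 + 15.994915
    = 36.000000 + 7.054775 + 14.003074 + 15.994915 = 73.052764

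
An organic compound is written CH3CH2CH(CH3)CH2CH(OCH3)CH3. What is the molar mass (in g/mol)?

130.23 g/mol

Element totals:
  C: 8
  H: 18
  O: 1
Molecular formula: C8H18O.
  M = 8(12.011) + 18(1.008) + 15.999
    = 96.088 + 18.144 + 15.999 = 130.231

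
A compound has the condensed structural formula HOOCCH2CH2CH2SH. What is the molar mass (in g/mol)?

120.17 g/mol

Atom tally by fragment:
  HOOCCH2 → C:2 H:3 O:2
  CH2 → C:1 H:2
  CH2SH → C:1 H:3 S:1
Element totals:
  C: 4
  H: 8
  O: 2
  S: 1
Molecular formula: C4H8O2S.
  M = 4(12.011) + 8(1.008) + 2(15.999) + 32.06
    = 48.044 + 8.064 + 31.998 + 32.060 = 120.166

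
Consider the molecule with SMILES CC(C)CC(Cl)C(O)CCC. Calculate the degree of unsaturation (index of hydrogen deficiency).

0

Atom tally by fragment:
  CH3 → C:1 H:3
  CH(CH3) → C:2 H:4
  CH2 → C:1 H:2
  CH(Cl) → C:1 H:1 Cl:1
  CH(OH) → C:1 H:2 O:1
  CH2 → C:1 H:2
  CH2 → C:1 H:2
  CH3 → C:1 H:3
Element totals:
  C: 9
  H: 19
  Cl: 1
  O: 1
Molecular formula: C9H19ClO.
DoU = (2C + 2 + N − H − X) / 2 = (2·9 + 2 + 0 − 19 − 1) / 2 = 0.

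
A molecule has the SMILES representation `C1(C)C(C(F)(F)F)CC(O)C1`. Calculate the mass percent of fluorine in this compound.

Atom tally by fragment:
  cyclopentane ring core → C:5 H:10
  (− 3 ring H displaced by substituents)
  + CH3 → C:1 H:3
  + CF3 → C:1 F:3
  + OH → O:1 H:1
Element totals:
  C: 7
  H: 11
  F: 3
  O: 1
Molecular formula: C7H11F3O.
Molar mass = 168.158 g/mol.
Mass from F: 3 × 18.998 = 56.994 g/mol.
%F = 56.994 / 168.158 × 100 = 33.89%.

33.89%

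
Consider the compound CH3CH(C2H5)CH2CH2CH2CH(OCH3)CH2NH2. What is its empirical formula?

C10H23NO

Element totals:
  C: 10
  H: 23
  N: 1
  O: 1
Molecular formula: C10H23NO.
gcd of subscripts (10, 23, 1, 1) = 1, so the empirical formula equals the molecular formula.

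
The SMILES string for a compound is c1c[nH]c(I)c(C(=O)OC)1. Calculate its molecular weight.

251.02 g/mol

Atom tally by fragment:
  pyrrole ring core → C:4 H:5 N:1
  (− 2 ring H displaced by substituents)
  + I → I:1
  + COOCH3 → C:2 H:3 O:2
Element totals:
  C: 6
  H: 6
  I: 1
  N: 1
  O: 2
Molecular formula: C6H6INO2.
  M = 6(12.011) + 6(1.008) + 126.904 + 14.007 + 2(15.999)
    = 72.066 + 6.048 + 126.904 + 14.007 + 31.998 = 251.023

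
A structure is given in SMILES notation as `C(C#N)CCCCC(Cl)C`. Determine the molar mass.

159.66 g/mol

Atom tally by fragment:
  NCCH2 → C:2 H:2 N:1
  CH2 → C:1 H:2
  CH2 → C:1 H:2
  CH2 → C:1 H:2
  CH2 → C:1 H:2
  CH(Cl) → C:1 H:1 Cl:1
  CH3 → C:1 H:3
Element totals:
  C: 8
  H: 14
  Cl: 1
  N: 1
Molecular formula: C8H14ClN.
  M = 8(12.011) + 14(1.008) + 35.45 + 14.007
    = 96.088 + 14.112 + 35.450 + 14.007 = 159.657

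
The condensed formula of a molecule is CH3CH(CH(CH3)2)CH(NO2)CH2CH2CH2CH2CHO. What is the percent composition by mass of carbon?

61.37%

Atom tally by fragment:
  CH3 → C:1 H:3
  CH(CH(CH3)2) → C:4 H:8
  CH(NO2) → C:1 H:1 N:1 O:2
  CH2 → C:1 H:2
  CH2 → C:1 H:2
  CH2 → C:1 H:2
  CH2CHO → C:2 H:3 O:1
Element totals:
  C: 11
  H: 21
  N: 1
  O: 3
Molecular formula: C11H21NO3.
Molar mass = 215.293 g/mol.
Mass from C: 11 × 12.011 = 132.121 g/mol.
%C = 132.121 / 215.293 × 100 = 61.37%.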